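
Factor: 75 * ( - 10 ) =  - 750=-2^1*3^1*5^3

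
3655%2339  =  1316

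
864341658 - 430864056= 433477602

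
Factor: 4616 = 2^3*577^1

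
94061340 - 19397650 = 74663690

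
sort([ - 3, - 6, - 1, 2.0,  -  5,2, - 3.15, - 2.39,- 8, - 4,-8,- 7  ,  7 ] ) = [ - 8, - 8,  -  7, - 6, - 5,- 4,-3.15, - 3, - 2.39,- 1,2.0, 2, 7]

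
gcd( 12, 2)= 2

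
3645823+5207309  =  8853132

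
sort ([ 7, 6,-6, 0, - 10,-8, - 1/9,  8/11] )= [ - 10,- 8, - 6,-1/9,0,  8/11,6, 7 ]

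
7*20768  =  145376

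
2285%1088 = 109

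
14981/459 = 32 + 293/459 = 32.64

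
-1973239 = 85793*(-23 ) 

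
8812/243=36 + 64/243 = 36.26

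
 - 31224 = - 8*3903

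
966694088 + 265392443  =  1232086531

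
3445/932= 3 + 649/932 = 3.70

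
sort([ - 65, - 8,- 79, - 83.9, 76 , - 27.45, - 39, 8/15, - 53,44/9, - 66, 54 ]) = [ - 83.9,-79, - 66,  -  65, - 53, - 39, - 27.45 , -8, 8/15, 44/9,54,76 ] 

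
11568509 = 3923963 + 7644546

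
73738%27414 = 18910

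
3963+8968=12931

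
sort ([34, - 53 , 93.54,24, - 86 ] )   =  [ - 86,  -  53, 24,  34, 93.54 ] 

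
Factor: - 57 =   -  3^1*19^1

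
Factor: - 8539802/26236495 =  -  2^1*5^ ( - 1)*4269901^1*5247299^( - 1 )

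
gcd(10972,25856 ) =4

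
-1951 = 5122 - 7073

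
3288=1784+1504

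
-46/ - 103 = 46/103=   0.45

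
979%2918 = 979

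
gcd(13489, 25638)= 1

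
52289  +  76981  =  129270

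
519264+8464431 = 8983695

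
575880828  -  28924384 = 546956444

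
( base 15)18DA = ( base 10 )5380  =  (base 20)d90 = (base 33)4v1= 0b1010100000100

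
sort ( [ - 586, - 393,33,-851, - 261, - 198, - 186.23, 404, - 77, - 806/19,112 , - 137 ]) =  [ - 851,-586,-393,-261, - 198,-186.23, - 137, - 77, - 806/19,33, 112 , 404] 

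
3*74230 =222690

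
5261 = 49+5212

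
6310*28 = 176680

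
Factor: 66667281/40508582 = 2^ (- 1 ) * 3^1 * 20254291^ ( - 1)*22222427^1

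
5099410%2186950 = 725510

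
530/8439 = 530/8439= 0.06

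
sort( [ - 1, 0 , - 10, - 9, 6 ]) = [ - 10, - 9, - 1 , 0,6]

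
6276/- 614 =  - 11 + 239/307 = - 10.22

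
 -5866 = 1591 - 7457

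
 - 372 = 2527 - 2899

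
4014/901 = 4 + 410/901  =  4.46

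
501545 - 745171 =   -  243626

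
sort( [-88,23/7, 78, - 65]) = [ - 88, - 65,23/7,78 ]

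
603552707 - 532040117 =71512590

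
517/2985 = 517/2985 = 0.17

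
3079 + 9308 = 12387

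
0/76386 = 0 = 0.00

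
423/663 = 141/221 = 0.64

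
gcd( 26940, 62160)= 60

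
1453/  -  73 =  - 20 + 7/73 = - 19.90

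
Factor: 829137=3^1*313^1*883^1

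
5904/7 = 843 + 3/7 = 843.43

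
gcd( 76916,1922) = 2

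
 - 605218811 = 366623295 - 971842106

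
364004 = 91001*4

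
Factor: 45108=2^2*3^2*7^1*179^1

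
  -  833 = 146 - 979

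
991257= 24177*41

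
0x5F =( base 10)95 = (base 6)235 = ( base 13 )74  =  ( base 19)50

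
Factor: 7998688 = 2^5*43^1*5813^1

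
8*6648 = 53184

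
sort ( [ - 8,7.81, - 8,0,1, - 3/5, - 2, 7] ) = [-8, -8, - 2,-3/5,0,1,7, 7.81 ]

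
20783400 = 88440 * 235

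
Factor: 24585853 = 199^1*123547^1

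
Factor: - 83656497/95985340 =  -2^( -2)*3^1 * 5^( -1)*11^( - 1)*19^(-1)*23^1*79^1*103^1*149^1  *22963^( - 1)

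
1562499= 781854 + 780645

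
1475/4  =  1475/4 = 368.75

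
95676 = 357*268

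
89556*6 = 537336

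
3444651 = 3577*963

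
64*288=18432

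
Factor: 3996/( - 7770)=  - 2^1*3^2*5^( - 1 )*7^(-1) = - 18/35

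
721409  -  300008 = 421401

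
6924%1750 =1674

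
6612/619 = 6612/619 = 10.68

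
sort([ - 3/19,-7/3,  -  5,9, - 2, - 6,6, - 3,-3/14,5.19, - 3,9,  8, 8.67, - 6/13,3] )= [ - 6,- 5 , - 3 , - 3, - 7/3, - 2, - 6/13, - 3/14, - 3/19, 3,5.19,6,8,8.67,  9, 9 ] 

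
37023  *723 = 26767629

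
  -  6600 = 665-7265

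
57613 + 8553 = 66166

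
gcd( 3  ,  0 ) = 3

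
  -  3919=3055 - 6974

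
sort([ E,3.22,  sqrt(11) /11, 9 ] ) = [ sqrt( 11)/11,E, 3.22, 9]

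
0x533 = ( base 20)36b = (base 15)5DB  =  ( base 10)1331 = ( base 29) 1gq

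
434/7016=217/3508 = 0.06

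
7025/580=1405/116 = 12.11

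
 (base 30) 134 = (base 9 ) 1324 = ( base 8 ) 1742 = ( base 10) 994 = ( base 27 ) 19m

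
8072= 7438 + 634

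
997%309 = 70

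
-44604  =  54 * ( - 826)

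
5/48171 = 5/48171=0.00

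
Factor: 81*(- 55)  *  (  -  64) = 2^6*3^4 *5^1*11^1 = 285120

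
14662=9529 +5133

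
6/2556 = 1/426 = 0.00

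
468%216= 36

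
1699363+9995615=11694978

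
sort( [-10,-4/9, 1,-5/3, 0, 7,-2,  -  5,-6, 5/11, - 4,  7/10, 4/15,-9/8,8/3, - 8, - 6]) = [-10,- 8, - 6, - 6, -5,  -  4, - 2,-5/3,-9/8, - 4/9,0,4/15,5/11, 7/10,1, 8/3, 7]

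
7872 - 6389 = 1483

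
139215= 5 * 27843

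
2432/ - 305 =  - 8  +  8/305 = -7.97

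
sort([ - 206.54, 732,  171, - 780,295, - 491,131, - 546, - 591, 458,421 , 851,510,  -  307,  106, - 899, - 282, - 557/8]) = [ - 899,  -  780, - 591, - 546, - 491,- 307, - 282, - 206.54, - 557/8, 106, 131,171, 295,421,458, 510, 732,851 ]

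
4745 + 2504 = 7249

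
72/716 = 18/179  =  0.10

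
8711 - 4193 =4518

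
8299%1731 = 1375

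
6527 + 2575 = 9102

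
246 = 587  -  341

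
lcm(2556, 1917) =7668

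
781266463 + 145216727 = 926483190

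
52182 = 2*26091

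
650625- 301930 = 348695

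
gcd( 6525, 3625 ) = 725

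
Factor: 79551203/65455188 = 2^(-2)*3^( - 1)*41^( - 1)*133039^ (-1 )*79551203^1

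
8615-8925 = -310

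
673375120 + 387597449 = 1060972569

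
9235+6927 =16162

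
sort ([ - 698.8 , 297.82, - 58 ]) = [-698.8,-58, 297.82 ]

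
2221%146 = 31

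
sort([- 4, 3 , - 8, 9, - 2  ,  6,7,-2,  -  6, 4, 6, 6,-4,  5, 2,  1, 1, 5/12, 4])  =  [ - 8,  -  6, -4 ,  -  4 , - 2 ,-2, 5/12, 1, 1, 2, 3, 4 , 4, 5, 6,6  ,  6,  7,9]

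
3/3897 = 1/1299  =  0.00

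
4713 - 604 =4109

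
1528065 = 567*2695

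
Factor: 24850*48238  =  1198714300  =  2^2 * 5^2 * 7^1 * 71^1*89^1*271^1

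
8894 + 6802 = 15696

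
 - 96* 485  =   -46560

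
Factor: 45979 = 45979^1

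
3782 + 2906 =6688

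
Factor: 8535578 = 2^1*617^1*6917^1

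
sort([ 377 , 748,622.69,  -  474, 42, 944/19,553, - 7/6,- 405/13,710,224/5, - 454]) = [-474, - 454, - 405/13,  -  7/6,42,224/5,944/19,377, 553, 622.69, 710,748]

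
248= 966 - 718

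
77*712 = 54824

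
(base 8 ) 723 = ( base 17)1a8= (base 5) 3332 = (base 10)467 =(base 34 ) dp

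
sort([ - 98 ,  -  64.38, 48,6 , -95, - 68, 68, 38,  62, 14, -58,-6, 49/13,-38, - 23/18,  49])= [ - 98,  -  95,- 68, - 64.38,- 58,  -  38, - 6,-23/18 , 49/13,  6, 14, 38,48, 49, 62,68 ]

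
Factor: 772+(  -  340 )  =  2^4*3^3=432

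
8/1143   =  8/1143= 0.01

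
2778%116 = 110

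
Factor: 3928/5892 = 2/3  =  2^1*3^(-1)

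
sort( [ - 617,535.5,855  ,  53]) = [ - 617 , 53,535.5,855 ] 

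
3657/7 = 3657/7 = 522.43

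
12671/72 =175+ 71/72 = 175.99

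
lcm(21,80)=1680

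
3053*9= 27477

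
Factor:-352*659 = - 2^5*11^1*659^1 = - 231968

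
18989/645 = 18989/645 = 29.44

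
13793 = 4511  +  9282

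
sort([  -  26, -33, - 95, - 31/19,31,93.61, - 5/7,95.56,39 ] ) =[ - 95, - 33, - 26, - 31/19, - 5/7 , 31, 39, 93.61, 95.56 ]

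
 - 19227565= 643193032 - 662420597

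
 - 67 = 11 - 78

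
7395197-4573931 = 2821266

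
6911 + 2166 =9077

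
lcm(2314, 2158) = 192062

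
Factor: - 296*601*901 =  - 160284296 = -  2^3 * 17^1*37^1*53^1*601^1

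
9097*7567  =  68836999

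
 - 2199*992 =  - 2181408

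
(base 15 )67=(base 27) 3G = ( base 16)61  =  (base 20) 4H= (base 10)97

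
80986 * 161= 13038746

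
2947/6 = 2947/6 = 491.17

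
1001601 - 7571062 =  - 6569461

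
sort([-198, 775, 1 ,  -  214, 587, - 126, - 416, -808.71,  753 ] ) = [ - 808.71, - 416 , - 214, - 198, - 126, 1, 587,753,775]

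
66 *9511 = 627726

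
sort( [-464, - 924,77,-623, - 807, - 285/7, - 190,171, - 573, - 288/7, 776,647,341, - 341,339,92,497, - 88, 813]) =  [ - 924, - 807, - 623, - 573, - 464, -341, - 190 , - 88, - 288/7,  -  285/7,77,92 , 171,339,341,497,647,776,813 ] 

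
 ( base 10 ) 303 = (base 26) BH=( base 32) 9F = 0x12f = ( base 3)102020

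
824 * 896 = 738304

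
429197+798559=1227756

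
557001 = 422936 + 134065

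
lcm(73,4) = 292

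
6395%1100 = 895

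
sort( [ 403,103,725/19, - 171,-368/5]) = [ - 171, - 368/5, 725/19, 103, 403 ]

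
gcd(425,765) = 85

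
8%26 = 8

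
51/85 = 3/5 =0.60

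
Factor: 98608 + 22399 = 121007=121007^1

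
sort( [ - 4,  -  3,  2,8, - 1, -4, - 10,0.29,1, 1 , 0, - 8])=[ - 10, -8, - 4,  -  4, - 3,-1,  0, 0.29,1, 1,2,8]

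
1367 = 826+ 541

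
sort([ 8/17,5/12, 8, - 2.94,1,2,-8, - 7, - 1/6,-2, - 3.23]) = [ - 8, - 7, - 3.23, - 2.94, -2 , - 1/6,5/12,8/17,1, 2,8]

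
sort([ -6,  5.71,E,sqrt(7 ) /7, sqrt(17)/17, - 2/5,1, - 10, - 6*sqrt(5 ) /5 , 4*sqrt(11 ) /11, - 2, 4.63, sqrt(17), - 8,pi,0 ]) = [-10, - 8, - 6,  -  6*sqrt( 5)/5, - 2, - 2/5,0,sqrt( 17 ) /17, sqrt( 7 ) /7  ,  1,  4 * sqrt(11 ) /11,E,pi, sqrt(17 ),4.63,5.71]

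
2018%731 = 556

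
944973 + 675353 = 1620326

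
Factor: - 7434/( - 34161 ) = 2^1*3^1*7^1*193^(-1 ) = 42/193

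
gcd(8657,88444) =1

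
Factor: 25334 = 2^1*53^1* 239^1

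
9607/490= 19 + 297/490 =19.61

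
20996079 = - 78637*( - 267 ) 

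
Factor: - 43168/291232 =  - 71/479 = - 71^1*479^( - 1 ) 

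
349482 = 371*942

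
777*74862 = 58167774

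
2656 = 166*16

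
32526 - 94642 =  - 62116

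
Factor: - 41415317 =- 359^1 *115363^1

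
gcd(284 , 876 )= 4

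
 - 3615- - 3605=-10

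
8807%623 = 85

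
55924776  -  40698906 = 15225870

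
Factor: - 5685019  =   - 41^1*313^1 * 443^1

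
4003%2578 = 1425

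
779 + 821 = 1600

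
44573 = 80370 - 35797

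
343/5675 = 343/5675 = 0.06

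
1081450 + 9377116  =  10458566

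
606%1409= 606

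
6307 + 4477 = 10784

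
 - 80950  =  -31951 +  - 48999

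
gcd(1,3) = 1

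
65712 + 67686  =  133398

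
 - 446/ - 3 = 148+2/3 = 148.67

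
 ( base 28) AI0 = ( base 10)8344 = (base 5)231334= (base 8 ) 20230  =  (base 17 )1bee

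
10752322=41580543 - 30828221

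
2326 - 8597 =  - 6271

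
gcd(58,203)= 29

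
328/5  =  65+3/5 = 65.60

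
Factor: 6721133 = 6721133^1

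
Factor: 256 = 2^8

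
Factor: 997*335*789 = 263522055=3^1*5^1*67^1*263^1*997^1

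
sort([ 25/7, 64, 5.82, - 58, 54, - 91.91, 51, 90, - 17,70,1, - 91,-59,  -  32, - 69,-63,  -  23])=[ - 91.91,-91, - 69,  -  63,  -  59,-58, - 32, - 23, - 17, 1,25/7 , 5.82,51,54, 64, 70, 90]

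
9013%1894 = 1437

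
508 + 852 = 1360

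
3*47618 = 142854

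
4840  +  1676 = 6516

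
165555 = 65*2547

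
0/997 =0 = 0.00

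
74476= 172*433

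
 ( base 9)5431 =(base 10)3997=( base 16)f9d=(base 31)44t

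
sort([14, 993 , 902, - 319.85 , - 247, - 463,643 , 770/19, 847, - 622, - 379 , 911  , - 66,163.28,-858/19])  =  [ -622  ,-463, - 379, - 319.85,  -  247, - 66, - 858/19,14 , 770/19, 163.28 , 643,847,902  ,  911, 993]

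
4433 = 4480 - 47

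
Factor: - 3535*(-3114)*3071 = 33805537290= 2^1  *3^2*5^1*7^1*37^1 * 83^1*101^1*173^1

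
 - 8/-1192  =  1/149 =0.01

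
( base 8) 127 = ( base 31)2P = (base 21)43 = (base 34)2J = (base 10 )87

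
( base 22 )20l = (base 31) 10S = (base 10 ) 989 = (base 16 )3dd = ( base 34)t3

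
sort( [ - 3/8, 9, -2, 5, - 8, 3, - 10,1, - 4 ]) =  [ - 10, - 8, - 4,-2, - 3/8,  1,3,5, 9 ] 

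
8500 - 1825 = 6675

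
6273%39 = 33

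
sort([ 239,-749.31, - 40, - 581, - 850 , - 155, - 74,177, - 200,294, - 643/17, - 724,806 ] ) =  [ - 850, - 749.31, - 724,  -  581, - 200, - 155, - 74, - 40, - 643/17,  177, 239,294,806] 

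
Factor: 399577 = 399577^1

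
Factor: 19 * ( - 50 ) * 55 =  - 52250 = - 2^1*5^3  *11^1 *19^1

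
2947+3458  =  6405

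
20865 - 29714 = -8849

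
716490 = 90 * 7961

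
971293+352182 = 1323475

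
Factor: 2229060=2^2 * 3^1*5^1*97^1*383^1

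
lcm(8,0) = 0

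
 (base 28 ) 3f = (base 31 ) 36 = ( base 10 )99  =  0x63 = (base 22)4B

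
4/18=2/9 = 0.22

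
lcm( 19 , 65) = 1235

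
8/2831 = 8/2831 = 0.00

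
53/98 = 53/98= 0.54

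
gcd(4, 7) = 1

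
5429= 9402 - 3973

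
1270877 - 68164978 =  - 66894101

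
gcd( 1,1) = 1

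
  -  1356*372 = -504432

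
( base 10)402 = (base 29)dp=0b110010010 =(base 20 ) 102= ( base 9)486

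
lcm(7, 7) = 7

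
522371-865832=-343461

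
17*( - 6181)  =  -105077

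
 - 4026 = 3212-7238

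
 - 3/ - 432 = 1/144 = 0.01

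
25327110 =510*49661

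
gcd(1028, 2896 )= 4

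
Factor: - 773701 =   -  457^1*1693^1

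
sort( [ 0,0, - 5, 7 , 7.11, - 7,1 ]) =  [- 7, - 5 , 0, 0, 1, 7,7.11]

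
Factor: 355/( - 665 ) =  - 71/133 =- 7^( - 1 ) *19^( - 1 )*71^1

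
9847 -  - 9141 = 18988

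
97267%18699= 3772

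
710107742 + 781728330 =1491836072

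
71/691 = 71/691 = 0.10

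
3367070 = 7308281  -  3941211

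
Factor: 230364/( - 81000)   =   - 711/250=-2^( - 1)* 3^2*5^( - 3)* 79^1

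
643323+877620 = 1520943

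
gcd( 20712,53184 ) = 24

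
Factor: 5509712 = 2^4*13^1*26489^1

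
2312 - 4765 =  - 2453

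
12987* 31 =402597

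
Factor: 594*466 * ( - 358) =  - 2^3*3^3*11^1*179^1*233^1 = -99095832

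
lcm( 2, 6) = 6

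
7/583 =7/583 = 0.01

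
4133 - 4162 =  - 29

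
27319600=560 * 48785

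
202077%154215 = 47862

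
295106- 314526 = - 19420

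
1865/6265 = 373/1253=0.30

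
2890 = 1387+1503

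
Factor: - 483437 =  - 23^1 * 21019^1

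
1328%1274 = 54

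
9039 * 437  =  3950043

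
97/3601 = 97/3601 = 0.03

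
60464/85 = 711 + 29/85 = 711.34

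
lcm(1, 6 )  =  6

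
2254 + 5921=8175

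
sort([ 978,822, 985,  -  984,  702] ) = [ - 984, 702, 822, 978, 985 ]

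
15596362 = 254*61403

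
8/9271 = 8/9271 = 0.00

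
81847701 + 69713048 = 151560749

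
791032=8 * 98879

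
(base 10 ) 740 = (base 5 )10430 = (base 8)1344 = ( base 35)l5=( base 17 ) 299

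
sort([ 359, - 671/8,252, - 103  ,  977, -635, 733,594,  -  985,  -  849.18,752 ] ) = [  -  985, - 849.18, - 635, - 103, - 671/8,252,359, 594, 733,752,977] 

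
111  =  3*37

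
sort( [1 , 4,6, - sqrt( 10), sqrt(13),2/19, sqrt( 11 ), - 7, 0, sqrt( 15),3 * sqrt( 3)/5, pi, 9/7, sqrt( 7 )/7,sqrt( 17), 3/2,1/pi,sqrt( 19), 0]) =[ - 7,- sqrt (10), 0,0,2/19,1/pi,sqrt (7) /7,1, 3*sqrt(3 ) /5 , 9/7,3/2,pi, sqrt( 11), sqrt(13 ),sqrt( 15),4,sqrt (17),sqrt(19), 6] 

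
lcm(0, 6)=0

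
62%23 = 16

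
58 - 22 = 36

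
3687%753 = 675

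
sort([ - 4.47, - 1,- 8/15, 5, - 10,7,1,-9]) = [ -10,-9 ,-4.47  , - 1,-8/15,1, 5,  7 ]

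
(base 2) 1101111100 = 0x37C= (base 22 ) 1IC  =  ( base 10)892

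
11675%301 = 237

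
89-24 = 65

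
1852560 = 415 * 4464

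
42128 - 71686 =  - 29558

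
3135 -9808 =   -  6673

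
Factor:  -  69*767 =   -  52923=-3^1*13^1 * 23^1*59^1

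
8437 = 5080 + 3357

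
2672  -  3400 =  - 728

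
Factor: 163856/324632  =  266/527 =2^1*7^1*17^(-1)*19^1*31^( - 1) 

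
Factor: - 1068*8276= - 2^4 * 3^1*89^1*2069^1 = - 8838768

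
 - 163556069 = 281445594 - 445001663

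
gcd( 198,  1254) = 66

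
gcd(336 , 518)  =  14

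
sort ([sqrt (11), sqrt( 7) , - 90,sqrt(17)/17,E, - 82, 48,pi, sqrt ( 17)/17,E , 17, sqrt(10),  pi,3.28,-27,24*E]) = [ - 90,- 82, - 27, sqrt(17) /17 , sqrt( 17)/17, sqrt( 7), E, E, pi, pi, sqrt( 10),3.28, sqrt( 11), 17, 48,24 *E]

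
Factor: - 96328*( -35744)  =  3443148032 = 2^8*1117^1*12041^1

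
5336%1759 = 59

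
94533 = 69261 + 25272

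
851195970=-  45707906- - 896903876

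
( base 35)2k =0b1011010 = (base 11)82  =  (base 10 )90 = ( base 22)42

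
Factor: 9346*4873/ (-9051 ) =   -  45543058/9051  =  -2^1 * 3^(  -  1)*7^( - 1 )*11^1*431^( - 1 )*443^1*4673^1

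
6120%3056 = 8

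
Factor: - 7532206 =-2^1*11^1*342373^1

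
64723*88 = 5695624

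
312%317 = 312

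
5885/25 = 1177/5 = 235.40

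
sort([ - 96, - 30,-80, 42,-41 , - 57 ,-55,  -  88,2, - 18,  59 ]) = [ - 96, - 88, - 80, - 57, - 55,- 41, - 30, - 18, 2,42,59]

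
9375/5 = 1875 = 1875.00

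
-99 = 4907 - 5006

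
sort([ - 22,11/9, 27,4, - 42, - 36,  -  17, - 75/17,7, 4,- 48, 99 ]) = [ - 48, - 42 , -36, - 22, - 17, - 75/17,11/9 , 4,4,7 , 27, 99 ]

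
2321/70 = 33 + 11/70= 33.16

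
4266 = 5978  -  1712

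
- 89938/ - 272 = 330 + 89/136 = 330.65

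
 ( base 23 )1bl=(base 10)803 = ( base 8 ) 1443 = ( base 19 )245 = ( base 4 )30203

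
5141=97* 53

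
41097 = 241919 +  - 200822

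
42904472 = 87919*488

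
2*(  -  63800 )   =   - 127600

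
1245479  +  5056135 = 6301614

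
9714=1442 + 8272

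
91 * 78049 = 7102459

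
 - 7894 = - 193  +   - 7701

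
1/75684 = 1/75684 = 0.00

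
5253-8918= - 3665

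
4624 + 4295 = 8919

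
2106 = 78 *27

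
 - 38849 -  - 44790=5941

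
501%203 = 95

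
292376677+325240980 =617617657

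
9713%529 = 191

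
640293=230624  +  409669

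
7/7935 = 7/7935 = 0.00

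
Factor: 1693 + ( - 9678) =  - 5^1*1597^1 = - 7985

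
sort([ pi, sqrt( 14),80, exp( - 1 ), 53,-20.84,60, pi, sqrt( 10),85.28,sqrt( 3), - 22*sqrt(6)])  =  [ - 22 * sqrt(6 ), - 20.84,exp (-1),sqrt (3),pi, pi, sqrt(10), sqrt(14), 53, 60,  80, 85.28]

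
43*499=21457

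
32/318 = 16/159 = 0.10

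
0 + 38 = 38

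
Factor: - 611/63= -3^ ( - 2)* 7^(-1)*13^1*47^1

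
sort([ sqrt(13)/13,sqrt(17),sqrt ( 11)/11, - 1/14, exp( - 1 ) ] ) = [-1/14,sqrt(13)/13,sqrt(11 )/11,exp( -1), sqrt(17) ]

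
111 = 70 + 41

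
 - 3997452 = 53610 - 4051062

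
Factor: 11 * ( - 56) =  - 616  =  -2^3*7^1*11^1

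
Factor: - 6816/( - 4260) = 2^3*5^ ( - 1 ) = 8/5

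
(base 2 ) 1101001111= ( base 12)5A7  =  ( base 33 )pm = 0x34f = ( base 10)847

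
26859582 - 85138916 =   -  58279334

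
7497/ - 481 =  - 16 +199/481= -15.59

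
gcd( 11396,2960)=148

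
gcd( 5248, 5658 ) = 82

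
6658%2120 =298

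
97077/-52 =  - 1867+7/52 = - 1866.87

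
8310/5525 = 1 + 557/1105 = 1.50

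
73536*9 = 661824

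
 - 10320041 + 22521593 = 12201552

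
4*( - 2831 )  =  - 11324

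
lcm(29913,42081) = 2482779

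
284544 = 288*988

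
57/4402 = 57/4402 = 0.01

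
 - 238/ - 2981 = 238/2981 = 0.08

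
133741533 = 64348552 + 69392981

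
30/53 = 30/53 = 0.57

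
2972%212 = 4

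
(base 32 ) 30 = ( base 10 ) 96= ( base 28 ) 3C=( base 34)2s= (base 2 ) 1100000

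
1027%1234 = 1027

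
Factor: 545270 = 2^1*5^1*11^1*4957^1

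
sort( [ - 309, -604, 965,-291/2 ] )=[ - 604 ,-309, - 291/2,  965 ] 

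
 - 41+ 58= 17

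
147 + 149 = 296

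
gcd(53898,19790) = 2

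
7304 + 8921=16225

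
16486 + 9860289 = 9876775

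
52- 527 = -475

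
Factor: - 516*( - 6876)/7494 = 591336/1249 = 2^3*3^2*43^1* 191^1*1249^( - 1)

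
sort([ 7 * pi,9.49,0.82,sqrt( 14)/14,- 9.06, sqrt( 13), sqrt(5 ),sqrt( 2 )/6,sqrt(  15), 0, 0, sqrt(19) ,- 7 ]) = [ - 9.06,- 7, 0, 0,sqrt(2)/6,  sqrt( 14 )/14, 0.82,sqrt( 5 ), sqrt( 13),sqrt(15 ), sqrt( 19 ),  9.49, 7*pi ]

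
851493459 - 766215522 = 85277937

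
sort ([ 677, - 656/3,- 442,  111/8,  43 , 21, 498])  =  [ - 442, - 656/3, 111/8 , 21, 43, 498,677]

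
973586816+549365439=1522952255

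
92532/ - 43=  - 2152 + 4/43 = - 2151.91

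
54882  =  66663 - 11781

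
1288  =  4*322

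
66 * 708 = 46728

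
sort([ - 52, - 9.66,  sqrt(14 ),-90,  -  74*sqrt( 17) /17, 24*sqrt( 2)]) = [- 90, - 52, - 74*sqrt(17 ) /17, - 9.66,  sqrt ( 14),24*sqrt(2) ]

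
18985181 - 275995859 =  - 257010678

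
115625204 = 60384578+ 55240626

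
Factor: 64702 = 2^1*11^1*17^1*173^1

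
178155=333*535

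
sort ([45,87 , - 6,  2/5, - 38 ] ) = [ - 38, - 6,  2/5 , 45,87]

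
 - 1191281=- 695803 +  - 495478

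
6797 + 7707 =14504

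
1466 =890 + 576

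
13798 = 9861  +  3937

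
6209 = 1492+4717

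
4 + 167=171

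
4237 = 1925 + 2312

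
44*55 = 2420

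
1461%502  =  457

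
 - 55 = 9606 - 9661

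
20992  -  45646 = - 24654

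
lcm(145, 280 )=8120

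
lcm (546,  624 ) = 4368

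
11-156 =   -  145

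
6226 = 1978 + 4248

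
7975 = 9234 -1259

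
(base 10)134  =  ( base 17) 7F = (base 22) 62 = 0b10000110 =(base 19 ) 71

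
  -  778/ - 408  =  1+185/204 = 1.91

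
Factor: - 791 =  -  7^1*113^1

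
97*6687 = 648639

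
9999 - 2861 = 7138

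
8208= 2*4104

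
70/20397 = 70/20397 = 0.00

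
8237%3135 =1967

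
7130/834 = 3565/417  =  8.55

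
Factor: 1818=2^1*3^2*101^1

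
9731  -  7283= 2448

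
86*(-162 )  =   - 13932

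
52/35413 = 52/35413 = 0.00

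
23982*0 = 0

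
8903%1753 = 138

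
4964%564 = 452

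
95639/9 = 10626+ 5/9 = 10626.56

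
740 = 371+369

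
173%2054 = 173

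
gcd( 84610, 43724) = 2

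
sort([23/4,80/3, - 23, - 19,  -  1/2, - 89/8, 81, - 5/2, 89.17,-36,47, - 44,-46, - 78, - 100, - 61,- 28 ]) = [ - 100,  -  78,-61, - 46, - 44 , - 36, - 28, - 23,-19, - 89/8,-5/2,-1/2, 23/4, 80/3, 47, 81, 89.17] 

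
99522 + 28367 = 127889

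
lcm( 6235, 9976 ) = 49880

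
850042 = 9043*94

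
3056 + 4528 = 7584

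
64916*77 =4998532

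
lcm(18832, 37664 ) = 37664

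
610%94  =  46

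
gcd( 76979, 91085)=1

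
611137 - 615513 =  - 4376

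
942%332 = 278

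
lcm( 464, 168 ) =9744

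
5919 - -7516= 13435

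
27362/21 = 27362/21 = 1302.95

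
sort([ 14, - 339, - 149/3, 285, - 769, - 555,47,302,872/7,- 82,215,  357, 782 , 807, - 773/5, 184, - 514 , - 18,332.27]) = [ - 769, - 555, - 514, - 339, - 773/5, - 82, - 149/3,- 18,14, 47,  872/7 , 184 , 215  ,  285,  302,332.27, 357,  782,807]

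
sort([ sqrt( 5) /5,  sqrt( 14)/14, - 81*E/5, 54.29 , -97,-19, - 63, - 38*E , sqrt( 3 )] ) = [ - 38*E,-97,  -  63,-81*E/5, - 19, sqrt(14) /14, sqrt(5)/5,sqrt(3), 54.29]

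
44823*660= 29583180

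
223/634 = 223/634 = 0.35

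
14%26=14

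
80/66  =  40/33 = 1.21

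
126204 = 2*63102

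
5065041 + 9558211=14623252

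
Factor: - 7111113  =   - 3^1*107^1*22153^1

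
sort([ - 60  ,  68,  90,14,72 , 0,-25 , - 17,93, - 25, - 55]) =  [ - 60,  -  55, - 25, -25, - 17,0, 14,68,72, 90, 93]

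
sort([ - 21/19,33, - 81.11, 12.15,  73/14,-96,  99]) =[ - 96, -81.11, - 21/19,73/14, 12.15,  33, 99]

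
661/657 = 661/657=1.01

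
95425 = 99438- 4013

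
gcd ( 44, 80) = 4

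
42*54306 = 2280852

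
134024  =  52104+81920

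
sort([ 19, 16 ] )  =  [ 16,19] 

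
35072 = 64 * 548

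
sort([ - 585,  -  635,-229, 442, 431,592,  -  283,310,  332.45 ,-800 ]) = [ - 800,  -  635, - 585 , -283, -229,310,332.45,431,442,592 ] 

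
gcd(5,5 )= 5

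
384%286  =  98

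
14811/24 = 4937/8 = 617.12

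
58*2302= 133516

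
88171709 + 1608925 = 89780634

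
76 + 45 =121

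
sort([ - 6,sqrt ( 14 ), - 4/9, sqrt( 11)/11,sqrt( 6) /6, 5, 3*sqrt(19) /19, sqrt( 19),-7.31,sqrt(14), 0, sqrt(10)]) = [ - 7.31, - 6, - 4/9, 0, sqrt(11)/11,sqrt( 6 ) /6,3 * sqrt( 19)/19, sqrt( 10), sqrt( 14),sqrt( 14),sqrt( 19),5]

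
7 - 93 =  - 86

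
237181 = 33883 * 7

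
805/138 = 5 + 5/6= 5.83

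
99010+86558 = 185568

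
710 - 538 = 172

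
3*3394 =10182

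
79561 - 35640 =43921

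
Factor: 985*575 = 566375   =  5^3*23^1 *197^1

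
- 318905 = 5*( - 63781)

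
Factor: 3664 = 2^4*229^1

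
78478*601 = 47165278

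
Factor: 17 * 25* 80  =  34000 =2^4*5^3  *  17^1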